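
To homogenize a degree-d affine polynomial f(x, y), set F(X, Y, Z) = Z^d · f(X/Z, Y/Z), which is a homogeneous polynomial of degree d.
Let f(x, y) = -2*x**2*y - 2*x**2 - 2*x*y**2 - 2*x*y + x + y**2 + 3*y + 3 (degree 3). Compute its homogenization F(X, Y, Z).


F(X, Y, Z) = -2*X**2*Y - 2*X**2*Z - 2*X*Y**2 - 2*X*Y*Z + X*Z**2 + Y**2*Z + 3*Y*Z**2 + 3*Z**3

deg(f) = 3.
Substitute x = X/Z, y = Y/Z into f, then multiply by Z^3.
  monomial -2·x^2·y^1 ↦ -2·X^2·Y^1·Z^0.
  monomial -2·x^2·y^0 ↦ -2·X^2·Y^0·Z^1.
  monomial -2·x^1·y^2 ↦ -2·X^1·Y^2·Z^0.
  monomial -2·x^1·y^1 ↦ -2·X^1·Y^1·Z^1.
  monomial 1·x^1·y^0 ↦ 1·X^1·Y^0·Z^2.
  monomial 1·x^0·y^2 ↦ 1·X^0·Y^2·Z^1.
  monomial 3·x^0·y^1 ↦ 3·X^0·Y^1·Z^2.
  monomial 3·x^0·y^0 ↦ 3·X^0·Y^0·Z^3.
Collecting: F(X, Y, Z) = -2*X**2*Y - 2*X**2*Z - 2*X*Y**2 - 2*X*Y*Z + X*Z**2 + Y**2*Z + 3*Y*Z**2 + 3*Z**3.


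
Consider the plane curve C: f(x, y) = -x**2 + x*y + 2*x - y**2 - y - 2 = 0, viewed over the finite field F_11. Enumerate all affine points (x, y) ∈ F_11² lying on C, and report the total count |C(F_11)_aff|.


Affine F_11-points: {(0, 4), (0, 6), (2, 5), (2, 7), (5, 5), (5, 10), (6, 1), (6, 4), (7, 7), (7, 10), (8, 1), (8, 6)}; count = 12.

For each of the 121 pairs (x, y) ∈ F_11², evaluate f(x, y) mod 11. Record the zeros.
  x = 0: [0↦9, 1↦7, 2↦3, 3↦8, 4↦0, 5↦1, 6↦0, 7↦8, 8↦3, 9↦7, 10↦9]  zeros at y ∈ {4, 6}
  x = 1: [0↦10, 1↦9, 2↦6, 3↦1, 4↦5, 5↦7, 6↦7, 7↦5, 8↦1, 9↦6, 10↦9]  zeros at y ∈ ∅
  x = 2: [0↦9, 1↦9, 2↦7, 3↦3, 4↦8, 5↦0, 6↦1, 7↦0, 8↦8, 9↦3, 10↦7]  zeros at y ∈ {5, 7}
  x = 3: [0↦6, 1↦7, 2↦6, 3↦3, 4↦9, 5↦2, 6↦4, 7↦4, 8↦2, 9↦9, 10↦3]  zeros at y ∈ ∅
  x = 4: [0↦1, 1↦3, 2↦3, 3↦1, 4↦8, 5↦2, 6↦5, 7↦6, 8↦5, 9↦2, 10↦8]  zeros at y ∈ ∅
  x = 5: [0↦5, 1↦8, 2↦9, 3↦8, 4↦5, 5↦0, 6↦4, 7↦6, 8↦6, 9↦4, 10↦0]  zeros at y ∈ {5, 10}
  x = 6: [0↦7, 1↦0, 2↦2, 3↦2, 4↦0, 5↦7, 6↦1, 7↦4, 8↦5, 9↦4, 10↦1]  zeros at y ∈ {1, 4}
  x = 7: [0↦7, 1↦1, 2↦4, 3↦5, 4↦4, 5↦1, 6↦7, 7↦0, 8↦2, 9↦2, 10↦0]  zeros at y ∈ {7, 10}
  x = 8: [0↦5, 1↦0, 2↦4, 3↦6, 4↦6, 5↦4, 6↦0, 7↦5, 8↦8, 9↦9, 10↦8]  zeros at y ∈ {1, 6}
  x = 9: [0↦1, 1↦8, 2↦2, 3↦5, 4↦6, 5↦5, 6↦2, 7↦8, 8↦1, 9↦3, 10↦3]  zeros at y ∈ ∅
  x = 10: [0↦6, 1↦3, 2↦9, 3↦2, 4↦4, 5↦4, 6↦2, 7↦9, 8↦3, 9↦6, 10↦7]  zeros at y ∈ ∅
Collecting zeros: affine points = {(0, 4), (0, 6), (2, 5), (2, 7), (5, 5), (5, 10), (6, 1), (6, 4), (7, 7), (7, 10), (8, 1), (8, 6)}.
Total count |C(F_11)_aff| = 12.


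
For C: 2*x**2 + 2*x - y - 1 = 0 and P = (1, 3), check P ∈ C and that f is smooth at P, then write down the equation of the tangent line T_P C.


Tangent line at P: 6*x - y - 3 = 0.

Step 1: f(1, 3) = 0, so P lies on C.
Step 2: partial derivatives
  f_x(x, y) = 4*x + 2, f_y(x, y) = -1.
  f_x(P) = 6, f_y(P) = -1 (gradient nonzero, so P is smooth).
Step 3: tangent line at P: 6·(x − 1) + -1·(y − 3) = 0.
Expanding: 6*x - y - 3 = 0.


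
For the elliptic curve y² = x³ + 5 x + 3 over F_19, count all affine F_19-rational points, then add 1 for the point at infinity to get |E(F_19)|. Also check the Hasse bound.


Affine points = {(1, 3), (1, 16), (3, 8), (3, 11), (4, 7), (4, 12), (5, 1), (5, 18), (7, 1), (7, 18), (8, 2), (8, 17), (9, 6), (9, 13), (12, 9), (12, 10), (13, 2), (13, 17), (14, 9), (14, 10), (17, 2), (17, 17), (18, 4), (18, 15)}; affine count = 24; |E(F_19)| = 25.

Discriminant check: Δ ∝ 4a³ + 27b² = 4·5³ + 27·3² = 4·125 + 27·9 ≡ 2 (mod 19). Nonzero ⇒ E is nonsingular.
For each x ∈ F_19, compute rhs = x³ + 5·x + 3 mod 19, then count y ∈ F_19 with y² ≡ rhs.
  x = 0: rhs = 3, matching y values: none (0 points).
  x = 1: rhs = 9, matching y values: 3, 16 (2 points).
  x = 2: rhs = 2, matching y values: none (0 points).
  x = 3: rhs = 7, matching y values: 8, 11 (2 points).
  x = 4: rhs = 11, matching y values: 7, 12 (2 points).
  x = 5: rhs = 1, matching y values: 1, 18 (2 points).
  x = 6: rhs = 2, matching y values: none (0 points).
  x = 7: rhs = 1, matching y values: 1, 18 (2 points).
  x = 8: rhs = 4, matching y values: 2, 17 (2 points).
  x = 9: rhs = 17, matching y values: 6, 13 (2 points).
  x = 10: rhs = 8, matching y values: none (0 points).
  x = 11: rhs = 2, matching y values: none (0 points).
  x = 12: rhs = 5, matching y values: 9, 10 (2 points).
  x = 13: rhs = 4, matching y values: 2, 17 (2 points).
  x = 14: rhs = 5, matching y values: 9, 10 (2 points).
  x = 15: rhs = 14, matching y values: none (0 points).
  x = 16: rhs = 18, matching y values: none (0 points).
  x = 17: rhs = 4, matching y values: 2, 17 (2 points).
  x = 18: rhs = 16, matching y values: 4, 15 (2 points).
Total affine count: 24.
Full point count |E(F_19)| = 24 + 1 = 25.
Hasse bound: |25 − (19+1)| = |5| = 5 ≤ 2√19 ≈ 8.7178 ✓.


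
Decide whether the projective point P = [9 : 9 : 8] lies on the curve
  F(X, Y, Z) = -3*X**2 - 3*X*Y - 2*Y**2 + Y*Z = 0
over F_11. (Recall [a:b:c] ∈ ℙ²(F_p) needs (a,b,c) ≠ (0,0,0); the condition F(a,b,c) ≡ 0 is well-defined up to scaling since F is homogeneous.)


F(9,9,8) ≡ 7 (mod 11); P is NOT on the curve.

Evaluate F(9, 9, 8) term-by-term (mod 11).
  -3*X**2 ↦ -3·81·1·1 = -243
  -3*X*Y ↦ -3·9·9·1 = -243
  -2*Y**2 ↦ -2·1·81·1 = -162
  Y*Z ↦ 1·1·9·8 = 72
Sum: F(9, 9, 8) = (-243) + (-243) + (-162) + (72) = -576.
Reducing mod 11: -576 ≡ 7 (mod 11).
Since F(a, b, c) ≡ 7 ≠ 0 (mod 11), P does NOT lie on the curve.


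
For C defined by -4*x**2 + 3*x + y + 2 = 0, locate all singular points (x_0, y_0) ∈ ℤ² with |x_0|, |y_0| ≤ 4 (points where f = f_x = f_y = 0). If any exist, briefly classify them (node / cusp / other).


No singular points in the scanned grid; C is smooth there.

Compute partial derivatives:
  f_x = 3 - 8*x.
  f_y = 1.
f_y = 1 is a nonzero constant, so f_y never vanishes: no point (x, y) can satisfy f = f_x = f_y = 0. In particular no (x, y) ∈ {−4, ..., 4}² is singular; the curve is smooth.


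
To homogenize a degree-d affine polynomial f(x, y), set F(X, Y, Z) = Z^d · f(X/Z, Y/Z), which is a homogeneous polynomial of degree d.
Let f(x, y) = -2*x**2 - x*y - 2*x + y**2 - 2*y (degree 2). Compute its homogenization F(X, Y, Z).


F(X, Y, Z) = -2*X**2 - X*Y - 2*X*Z + Y**2 - 2*Y*Z

deg(f) = 2.
Substitute x = X/Z, y = Y/Z into f, then multiply by Z^2.
  monomial -2·x^2·y^0 ↦ -2·X^2·Y^0·Z^0.
  monomial -1·x^1·y^1 ↦ -1·X^1·Y^1·Z^0.
  monomial -2·x^1·y^0 ↦ -2·X^1·Y^0·Z^1.
  monomial 1·x^0·y^2 ↦ 1·X^0·Y^2·Z^0.
  monomial -2·x^0·y^1 ↦ -2·X^0·Y^1·Z^1.
Collecting: F(X, Y, Z) = -2*X**2 - X*Y - 2*X*Z + Y**2 - 2*Y*Z.


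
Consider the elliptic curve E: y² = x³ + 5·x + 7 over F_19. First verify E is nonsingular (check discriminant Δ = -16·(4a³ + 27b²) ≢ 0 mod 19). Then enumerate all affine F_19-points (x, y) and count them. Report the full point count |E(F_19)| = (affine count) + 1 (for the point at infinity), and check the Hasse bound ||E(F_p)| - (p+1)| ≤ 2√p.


Affine points = {(0, 8), (0, 11), (2, 5), (2, 14), (3, 7), (3, 12), (5, 9), (5, 10), (6, 5), (6, 14), (7, 9), (7, 10), (11, 5), (11, 14), (12, 3), (12, 16), (14, 3), (14, 16), (18, 1), (18, 18)}; affine count = 20; |E(F_19)| = 21.

Discriminant check: Δ ∝ 4a³ + 27b² = 4·5³ + 27·7² = 4·125 + 27·49 ≡ 18 (mod 19). Nonzero ⇒ E is nonsingular.
For each x ∈ F_19, compute rhs = x³ + 5·x + 7 mod 19, then count y ∈ F_19 with y² ≡ rhs.
  x = 0: rhs = 7, matching y values: 8, 11 (2 points).
  x = 1: rhs = 13, matching y values: none (0 points).
  x = 2: rhs = 6, matching y values: 5, 14 (2 points).
  x = 3: rhs = 11, matching y values: 7, 12 (2 points).
  x = 4: rhs = 15, matching y values: none (0 points).
  x = 5: rhs = 5, matching y values: 9, 10 (2 points).
  x = 6: rhs = 6, matching y values: 5, 14 (2 points).
  x = 7: rhs = 5, matching y values: 9, 10 (2 points).
  x = 8: rhs = 8, matching y values: none (0 points).
  x = 9: rhs = 2, matching y values: none (0 points).
  x = 10: rhs = 12, matching y values: none (0 points).
  x = 11: rhs = 6, matching y values: 5, 14 (2 points).
  x = 12: rhs = 9, matching y values: 3, 16 (2 points).
  x = 13: rhs = 8, matching y values: none (0 points).
  x = 14: rhs = 9, matching y values: 3, 16 (2 points).
  x = 15: rhs = 18, matching y values: none (0 points).
  x = 16: rhs = 3, matching y values: none (0 points).
  x = 17: rhs = 8, matching y values: none (0 points).
  x = 18: rhs = 1, matching y values: 1, 18 (2 points).
Total affine count: 20.
Full point count |E(F_19)| = 20 + 1 = 21.
Hasse bound: |21 − (19+1)| = |1| = 1 ≤ 2√19 ≈ 8.7178 ✓.


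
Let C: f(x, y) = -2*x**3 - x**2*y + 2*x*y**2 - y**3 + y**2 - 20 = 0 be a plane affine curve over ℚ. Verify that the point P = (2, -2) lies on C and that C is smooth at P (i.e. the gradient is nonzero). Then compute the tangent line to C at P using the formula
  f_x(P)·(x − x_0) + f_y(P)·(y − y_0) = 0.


Tangent line at P: -8*x - 36*y - 56 = 0.

Step 1: f(2, -2) = 0, so P lies on C.
Step 2: partial derivatives
  f_x(x, y) = -6*x**2 - 2*x*y + 2*y**2, f_y(x, y) = -x**2 + 4*x*y - 3*y**2 + 2*y.
  f_x(P) = -8, f_y(P) = -36 (gradient nonzero, so P is smooth).
Step 3: tangent line at P: -8·(x − 2) + -36·(y − -2) = 0.
Expanding: -8*x - 36*y - 56 = 0.


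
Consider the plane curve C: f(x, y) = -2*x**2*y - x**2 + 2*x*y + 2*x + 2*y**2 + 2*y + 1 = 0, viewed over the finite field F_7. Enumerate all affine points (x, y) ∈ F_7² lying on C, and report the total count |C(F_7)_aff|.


Affine F_7-points: {(1, 2), (1, 4), (3, 2), (3, 3), (4, 0), (4, 4), (5, 0), (5, 5)}; count = 8.

For each of the 49 pairs (x, y) ∈ F_7², evaluate f(x, y) mod 7. Record the zeros.
  x = 0: [0↦1, 1↦5, 2↦6, 3↦4, 4↦6, 5↦5, 6↦1]  zeros at y ∈ ∅
  x = 1: [0↦2, 1↦6, 2↦0, 3↦5, 4↦0, 5↦6, 6↦2]  zeros at y ∈ {2, 4}
  x = 2: [0↦1, 1↦1, 2↦5, 3↦6, 4↦4, 5↦6, 6↦5]  zeros at y ∈ ∅
  x = 3: [0↦5, 1↦4, 2↦0, 3↦0, 4↦4, 5↦5, 6↦3]  zeros at y ∈ {2, 3}
  x = 4: [0↦0, 1↦1, 2↦6, 3↦1, 4↦0, 5↦3, 6↦3]  zeros at y ∈ {0, 4}
  x = 5: [0↦0, 1↦6, 2↦2, 3↦2, 4↦6, 5↦0, 6↦5]  zeros at y ∈ {0, 5}
  x = 6: [0↦5, 1↦5, 2↦2, 3↦3, 4↦1, 5↦3, 6↦2]  zeros at y ∈ ∅
Collecting zeros: affine points = {(1, 2), (1, 4), (3, 2), (3, 3), (4, 0), (4, 4), (5, 0), (5, 5)}.
Total count |C(F_7)_aff| = 8.


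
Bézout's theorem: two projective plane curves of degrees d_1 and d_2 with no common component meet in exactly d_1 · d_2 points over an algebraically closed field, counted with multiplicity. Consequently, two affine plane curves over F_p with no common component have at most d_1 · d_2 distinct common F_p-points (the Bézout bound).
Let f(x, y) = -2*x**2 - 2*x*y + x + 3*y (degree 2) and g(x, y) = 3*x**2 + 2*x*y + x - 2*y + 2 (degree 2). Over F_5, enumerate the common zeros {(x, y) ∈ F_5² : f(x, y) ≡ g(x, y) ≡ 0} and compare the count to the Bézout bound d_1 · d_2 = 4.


Common zeros: ∅; count = 0; Bézout bound = 4.

deg(f) = 2, deg(g) = 2, so Bézout bound = 4.
Scan x ∈ F_5. For each x, list the y ∈ F_5 with f(x, y) ≡ 0 and those with g(x, y) ≡ 0 (mod 5); the common zeros in that column are the intersection.
  x = 0: f ≡ 0 at y ∈ {0}; g ≡ 0 at y ∈ {1}; common: ∅.
  x = 1: f ≡ 0 at y ∈ {1}; g ≡ 0 at y ∈ ∅; common: ∅.
  x = 2: f ≡ 0 at y ∈ {4}; g ≡ 0 at y ∈ {2}; common: ∅.
  x = 3: f ≡ 0 at y ∈ {0}; g ≡ 0 at y ∈ {2}; common: ∅.
  x = 4: f ≡ 0 at y ∈ ∅; g ≡ 0 at y ∈ {1}; common: ∅.
Collecting: common zeros = ∅, so the count is 0.
Comparison with the Bézout bound: 0 ≤ 4 = deg(f)·deg(g), as expected for curves with no common component (the affine F_5-count falls short of the bound because intersections may lie at infinity, over extension fields, or carry multiplicity).


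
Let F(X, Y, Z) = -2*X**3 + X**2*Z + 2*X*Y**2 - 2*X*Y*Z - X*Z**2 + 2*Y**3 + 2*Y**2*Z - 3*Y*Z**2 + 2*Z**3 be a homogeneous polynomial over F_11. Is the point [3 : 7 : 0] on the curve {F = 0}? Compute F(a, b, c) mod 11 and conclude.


F(3,7,0) ≡ 2 (mod 11); P is NOT on the curve.

Evaluate F(3, 7, 0) term-by-term (mod 11).
  -2*X**3 ↦ -2·27·1·1 = -54
  X**2*Z ↦ 1·9·1·0 = 0
  2*X*Y**2 ↦ 2·3·49·1 = 294
  -2*X*Y*Z ↦ -2·3·7·0 = 0
  -X*Z**2 ↦ -1·3·1·0 = 0
  2*Y**3 ↦ 2·1·343·1 = 686
  2*Y**2*Z ↦ 2·1·49·0 = 0
  -3*Y*Z**2 ↦ -3·1·7·0 = 0
  2*Z**3 ↦ 2·1·1·0 = 0
Sum: F(3, 7, 0) = (-54) + (0) + (294) + (0) + (0) + (686) + (0) + (0) + (0) = 926.
Reducing mod 11: 926 ≡ 2 (mod 11).
Since F(a, b, c) ≡ 2 ≠ 0 (mod 11), P does NOT lie on the curve.


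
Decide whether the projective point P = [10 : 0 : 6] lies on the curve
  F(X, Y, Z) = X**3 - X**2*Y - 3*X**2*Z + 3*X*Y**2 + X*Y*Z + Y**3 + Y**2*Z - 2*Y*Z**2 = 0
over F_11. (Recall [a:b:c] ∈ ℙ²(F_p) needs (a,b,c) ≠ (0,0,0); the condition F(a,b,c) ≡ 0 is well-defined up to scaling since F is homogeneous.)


F(10,0,6) ≡ 3 (mod 11); P is NOT on the curve.

Evaluate F(10, 0, 6) term-by-term (mod 11).
  X**3 ↦ 1·1000·1·1 = 1000
  -X**2*Y ↦ -1·100·0·1 = 0
  -3*X**2*Z ↦ -3·100·1·6 = -1800
  3*X*Y**2 ↦ 3·10·0·1 = 0
  X*Y*Z ↦ 1·10·0·6 = 0
  Y**3 ↦ 1·1·0·1 = 0
  Y**2*Z ↦ 1·1·0·6 = 0
  -2*Y*Z**2 ↦ -2·1·0·36 = 0
Sum: F(10, 0, 6) = (1000) + (0) + (-1800) + (0) + (0) + (0) + (0) + (0) = -800.
Reducing mod 11: -800 ≡ 3 (mod 11).
Since F(a, b, c) ≡ 3 ≠ 0 (mod 11), P does NOT lie on the curve.


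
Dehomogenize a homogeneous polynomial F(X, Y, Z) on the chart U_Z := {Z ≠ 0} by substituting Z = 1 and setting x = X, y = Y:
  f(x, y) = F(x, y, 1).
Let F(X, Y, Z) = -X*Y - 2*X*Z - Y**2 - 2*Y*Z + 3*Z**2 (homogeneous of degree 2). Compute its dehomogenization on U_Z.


f(x, y) = -x*y - 2*x - y**2 - 2*y + 3

On U_Z we set Z = 1. Each monomial c·X^i·Y^j·Z^k in F becomes c·x^i·y^j·1^k = c·x^i·y^j.
Substituting Z = 1: F(X, Y, 1) = -x*y - 2*x - y**2 - 2*y + 3.
Note: deg(f) ≤ deg(F) = 2; strict inequality happens when F is divisible by Z (lost terms).


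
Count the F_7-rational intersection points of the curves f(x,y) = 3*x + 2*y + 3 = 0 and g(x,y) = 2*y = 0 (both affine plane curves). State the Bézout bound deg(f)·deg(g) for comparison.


Common zeros: {(6, 0)}; count = 1; Bézout bound = 1.

deg(f) = 1, deg(g) = 1, so Bézout bound = 1.
Scan x ∈ F_7. For each x, list the y ∈ F_7 with f(x, y) ≡ 0 and those with g(x, y) ≡ 0 (mod 7); the common zeros in that column are the intersection.
  x = 0: f ≡ 0 at y ∈ {2}; g ≡ 0 at y ∈ {0}; common: ∅.
  x = 1: f ≡ 0 at y ∈ {4}; g ≡ 0 at y ∈ {0}; common: ∅.
  x = 2: f ≡ 0 at y ∈ {6}; g ≡ 0 at y ∈ {0}; common: ∅.
  x = 3: f ≡ 0 at y ∈ {1}; g ≡ 0 at y ∈ {0}; common: ∅.
  x = 4: f ≡ 0 at y ∈ {3}; g ≡ 0 at y ∈ {0}; common: ∅.
  x = 5: f ≡ 0 at y ∈ {5}; g ≡ 0 at y ∈ {0}; common: ∅.
  x = 6: f ≡ 0 at y ∈ {0}; g ≡ 0 at y ∈ {0}; common: {0}.
Collecting: common zeros = {(6, 0)}, so the count is 1.
Comparison with the Bézout bound: 1 ≤ 1 = deg(f)·deg(g), as expected for curves with no common component (the bound is attained).


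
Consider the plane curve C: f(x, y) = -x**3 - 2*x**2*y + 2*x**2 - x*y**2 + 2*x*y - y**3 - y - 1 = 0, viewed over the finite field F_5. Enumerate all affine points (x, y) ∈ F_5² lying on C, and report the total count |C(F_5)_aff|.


Affine F_5-points: {(1, 0), (3, 0)}; count = 2.

For each of the 25 pairs (x, y) ∈ F_5², evaluate f(x, y) mod 5. Record the zeros.
  x = 0: [0↦4, 1↦2, 2↦4, 3↦4, 4↦1]  zeros at y ∈ ∅
  x = 1: [0↦0, 1↦2, 2↦1, 3↦1, 4↦1]  zeros at y ∈ {0}
  x = 2: [0↦4, 1↦1, 2↦3, 3↦4, 4↦3]  zeros at y ∈ ∅
  x = 3: [0↦0, 1↦3, 2↦4, 3↦2, 4↦1]  zeros at y ∈ {0}
  x = 4: [0↦2, 1↦2, 2↦3, 3↦4, 4↦4]  zeros at y ∈ ∅
Collecting zeros: affine points = {(1, 0), (3, 0)}.
Total count |C(F_5)_aff| = 2.


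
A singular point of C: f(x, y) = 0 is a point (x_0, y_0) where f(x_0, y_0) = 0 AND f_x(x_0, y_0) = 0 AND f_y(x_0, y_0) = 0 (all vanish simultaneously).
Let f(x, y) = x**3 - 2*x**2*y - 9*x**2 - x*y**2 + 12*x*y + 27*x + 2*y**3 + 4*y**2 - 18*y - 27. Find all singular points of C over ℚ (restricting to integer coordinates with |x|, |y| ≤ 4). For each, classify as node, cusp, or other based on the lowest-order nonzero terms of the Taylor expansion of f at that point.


Singular points: {(3, 0)}; classification: cusp.

Compute partial derivatives:
  f_x = 3*x**2 - 4*x*y - 18*x - y**2 + 12*y + 27.
  f_y = -2*x**2 - 2*x*y + 12*x + 6*y**2 + 8*y - 18.
Scan x_0 ∈ {−4, ..., 4}. For each x_0, f_y(x_0, y) is a polynomial in y; find its integer roots y ∈ {−4, ..., 4}, then test f_x and f at those candidates.
  x = -4: f_y(-4, y) = 6*y**2 + 16*y - 98; no integer root y with |y| ≤ 4.
  x = -3: f_y(-3, y) = 6*y**2 + 14*y - 72; no integer root y with |y| ≤ 4.
  x = -2: f_y(-2, y) = 6*y**2 + 12*y - 50; no integer root y with |y| ≤ 4.
  x = -1: f_y(-1, y) = 6*y**2 + 10*y - 32; no integer root y with |y| ≤ 4.
  x = 0: f_y(0, y) = 6*y**2 + 8*y - 18; no integer root y with |y| ≤ 4.
  x = 1: f_y(1, y) = 6*y**2 + 6*y - 8; no integer root y with |y| ≤ 4.
  x = 2: f_y(2, y) = 6*y**2 + 4*y - 2; vanishes at y ∈ {-1}. (2, -1): f_x = -2 ≠ 0.
  x = 3: f_y(3, y) = 6*y**2 + 2*y; vanishes at y ∈ {0}. (3, 0): f_x = 0, f = 0 — SINGULAR.
  x = 4: f_y(4, y) = 6*y**2 - 2; no integer root y with |y| ≤ 4.
Only singular point on the grid: (3, 0).
Classify: substitute x = 3 + u, y = 0 + v and expand: f = u**3 - 2*u**2*v - u*v**2 + 2*v**3 + v**2.
No constant or linear terms (consistent with a singular point). Quadratic part: v**2. Cubic part: u**3 - 2*u**2*v - u*v**2 + 2*v**3.
The quadratic part v**2 is a perfect square, so there is a single (double) tangent line v = 0, i.e. y = 0. Restricting the cubic part to that line (v = 0) leaves u**3 ≠ 0, so f is not divisible by v and the branch is v² ≈ -u**3 to lowest order — this is a cusp.
Classification: cusp.


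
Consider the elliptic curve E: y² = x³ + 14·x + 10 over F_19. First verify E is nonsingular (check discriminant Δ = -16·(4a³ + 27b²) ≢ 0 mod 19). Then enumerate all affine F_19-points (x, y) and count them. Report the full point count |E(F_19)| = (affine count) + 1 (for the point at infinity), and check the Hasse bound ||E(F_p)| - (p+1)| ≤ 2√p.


Affine points = {(1, 5), (1, 14), (4, 4), (4, 15), (6, 5), (6, 14), (8, 8), (8, 11), (12, 5), (12, 14), (14, 9), (14, 10), (15, 2), (15, 17), (16, 6), (16, 13)}; affine count = 16; |E(F_19)| = 17.

Discriminant check: Δ ∝ 4a³ + 27b² = 4·14³ + 27·10² = 4·2744 + 27·100 ≡ 15 (mod 19). Nonzero ⇒ E is nonsingular.
For each x ∈ F_19, compute rhs = x³ + 14·x + 10 mod 19, then count y ∈ F_19 with y² ≡ rhs.
  x = 0: rhs = 10, matching y values: none (0 points).
  x = 1: rhs = 6, matching y values: 5, 14 (2 points).
  x = 2: rhs = 8, matching y values: none (0 points).
  x = 3: rhs = 3, matching y values: none (0 points).
  x = 4: rhs = 16, matching y values: 4, 15 (2 points).
  x = 5: rhs = 15, matching y values: none (0 points).
  x = 6: rhs = 6, matching y values: 5, 14 (2 points).
  x = 7: rhs = 14, matching y values: none (0 points).
  x = 8: rhs = 7, matching y values: 8, 11 (2 points).
  x = 9: rhs = 10, matching y values: none (0 points).
  x = 10: rhs = 10, matching y values: none (0 points).
  x = 11: rhs = 13, matching y values: none (0 points).
  x = 12: rhs = 6, matching y values: 5, 14 (2 points).
  x = 13: rhs = 14, matching y values: none (0 points).
  x = 14: rhs = 5, matching y values: 9, 10 (2 points).
  x = 15: rhs = 4, matching y values: 2, 17 (2 points).
  x = 16: rhs = 17, matching y values: 6, 13 (2 points).
  x = 17: rhs = 12, matching y values: none (0 points).
  x = 18: rhs = 14, matching y values: none (0 points).
Total affine count: 16.
Full point count |E(F_19)| = 16 + 1 = 17.
Hasse bound: |17 − (19+1)| = |-3| = 3 ≤ 2√19 ≈ 8.7178 ✓.


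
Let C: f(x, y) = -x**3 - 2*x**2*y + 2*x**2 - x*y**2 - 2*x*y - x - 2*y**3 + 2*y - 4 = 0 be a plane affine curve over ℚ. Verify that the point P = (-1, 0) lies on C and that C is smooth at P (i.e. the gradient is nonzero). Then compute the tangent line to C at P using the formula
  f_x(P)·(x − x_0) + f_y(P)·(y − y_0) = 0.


Tangent line at P: -8*x + 2*y - 8 = 0.

Step 1: f(-1, 0) = 0, so P lies on C.
Step 2: partial derivatives
  f_x(x, y) = -3*x**2 - 4*x*y + 4*x - y**2 - 2*y - 1, f_y(x, y) = -2*x**2 - 2*x*y - 2*x - 6*y**2 + 2.
  f_x(P) = -8, f_y(P) = 2 (gradient nonzero, so P is smooth).
Step 3: tangent line at P: -8·(x − -1) + 2·(y − 0) = 0.
Expanding: -8*x + 2*y - 8 = 0.


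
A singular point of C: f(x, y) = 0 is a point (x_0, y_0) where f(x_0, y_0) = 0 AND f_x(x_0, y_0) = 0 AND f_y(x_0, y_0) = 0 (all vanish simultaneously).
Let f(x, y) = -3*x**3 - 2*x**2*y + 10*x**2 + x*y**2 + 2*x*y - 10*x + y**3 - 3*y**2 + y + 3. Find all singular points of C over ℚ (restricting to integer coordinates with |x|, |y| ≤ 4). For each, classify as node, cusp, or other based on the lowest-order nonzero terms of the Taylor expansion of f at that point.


Singular points: {(1, 1)}; classification: node.

Compute partial derivatives:
  f_x = -9*x**2 - 4*x*y + 20*x + y**2 + 2*y - 10.
  f_y = -2*x**2 + 2*x*y + 2*x + 3*y**2 - 6*y + 1.
Scan x_0 ∈ {−4, ..., 4}. For each x_0, f_y(x_0, y) is a polynomial in y; find its integer roots y ∈ {−4, ..., 4}, then test f_x and f at those candidates.
  x = -4: f_y(-4, y) = 3*y**2 - 14*y - 39; no integer root y with |y| ≤ 4.
  x = -3: f_y(-3, y) = 3*y**2 - 12*y - 23; no integer root y with |y| ≤ 4.
  x = -2: f_y(-2, y) = 3*y**2 - 10*y - 11; no integer root y with |y| ≤ 4.
  x = -1: f_y(-1, y) = 3*y**2 - 8*y - 3; vanishes at y ∈ {3}. (-1, 3): f_x = -12 ≠ 0.
  x = 0: f_y(0, y) = 3*y**2 - 6*y + 1; no integer root y with |y| ≤ 4.
  x = 1: f_y(1, y) = 3*y**2 - 4*y + 1; vanishes at y ∈ {1}. (1, 1): f_x = 0, f = 0 — SINGULAR.
  x = 2: f_y(2, y) = 3*y**2 - 2*y - 3; no integer root y with |y| ≤ 4.
  x = 3: f_y(3, y) = 3*y**2 - 11; no integer root y with |y| ≤ 4.
  x = 4: f_y(4, y) = 3*y**2 + 2*y - 23; no integer root y with |y| ≤ 4.
Only singular point on the grid: (1, 1).
Classify: substitute x = 1 + u, y = 1 + v and expand: f = -3*u**3 - 2*u**2*v - u**2 + u*v**2 + v**3 + v**2.
No constant or linear terms (consistent with a singular point). Quadratic part: -u**2 + v**2. Cubic part: -3*u**3 - 2*u**2*v + u*v**2 + v**3.
The quadratic part v**2 - u**2 = (v − u)(v + u) splits into two distinct linear factors, so there are two distinct tangent lines y − 1 = ±(x − 1) — this is a node (ordinary double point).
Classification: node.


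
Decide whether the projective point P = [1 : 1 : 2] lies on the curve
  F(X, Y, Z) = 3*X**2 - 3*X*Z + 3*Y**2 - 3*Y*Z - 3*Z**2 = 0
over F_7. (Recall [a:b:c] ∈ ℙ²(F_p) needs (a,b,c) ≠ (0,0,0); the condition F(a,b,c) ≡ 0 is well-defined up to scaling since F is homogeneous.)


F(1,1,2) ≡ 3 (mod 7); P is NOT on the curve.

Evaluate F(1, 1, 2) term-by-term (mod 7).
  3*X**2 ↦ 3·1·1·1 = 3
  -3*X*Z ↦ -3·1·1·2 = -6
  3*Y**2 ↦ 3·1·1·1 = 3
  -3*Y*Z ↦ -3·1·1·2 = -6
  -3*Z**2 ↦ -3·1·1·4 = -12
Sum: F(1, 1, 2) = (3) + (-6) + (3) + (-6) + (-12) = -18.
Reducing mod 7: -18 ≡ 3 (mod 7).
Since F(a, b, c) ≡ 3 ≠ 0 (mod 7), P does NOT lie on the curve.


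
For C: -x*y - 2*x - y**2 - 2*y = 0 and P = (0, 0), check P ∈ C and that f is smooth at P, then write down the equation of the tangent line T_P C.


Tangent line at P: -2*x - 2*y = 0.

Step 1: f(0, 0) = 0, so P lies on C.
Step 2: partial derivatives
  f_x(x, y) = -y - 2, f_y(x, y) = -x - 2*y - 2.
  f_x(P) = -2, f_y(P) = -2 (gradient nonzero, so P is smooth).
Step 3: tangent line at P: -2·(x − 0) + -2·(y − 0) = 0.
Expanding: -2*x - 2*y = 0.


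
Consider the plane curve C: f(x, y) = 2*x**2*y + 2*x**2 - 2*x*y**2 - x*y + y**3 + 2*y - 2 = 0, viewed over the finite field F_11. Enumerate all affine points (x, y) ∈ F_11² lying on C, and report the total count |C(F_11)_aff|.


Affine F_11-points: {(1, 0), (1, 4), (1, 9), (2, 1), (2, 7), (4, 2), (5, 2), (6, 10), (7, 1), (7, 4), (7, 9), (8, 7), (10, 0)}; count = 13.

For each of the 121 pairs (x, y) ∈ F_11², evaluate f(x, y) mod 11. Record the zeros.
  x = 0: [0↦9, 1↦1, 2↦10, 3↦9, 4↦4, 5↦1, 6↦6, 7↦3, 8↦9, 9↦8, 10↦6]  zeros at y ∈ ∅
  x = 1: [0↦0, 1↦2, 2↦6, 3↦7, 4↦0, 5↦2, 6↦8, 7↦2, 8↦1, 9↦0, 10↦5]  zeros at y ∈ {0, 4, 9}
  x = 2: [0↦6, 1↦0, 2↦3, 3↦10, 4↦5, 5↦5, 6↦5, 7↦0, 8↦7, 9↦10, 10↦4]  zeros at y ∈ {1, 7}
  x = 3: [0↦5, 1↦6, 2↦1, 3↦7, 4↦8, 5↦10, 6↦8, 7↦8, 8↦5, 9↦5, 10↦3]  zeros at y ∈ ∅
  x = 4: [0↦8, 1↦9, 2↦0, 3↦9, 4↦9, 5↦6, 6↦6, 7↦4, 8↦6, 9↦7, 10↦2]  zeros at y ∈ {2}
  x = 5: [0↦4, 1↦9, 2↦0, 3↦5, 4↦8, 5↦4, 6↦10, 7↦10, 8↦10, 9↦5, 10↦1]  zeros at y ∈ {2}
  x = 6: [0↦4, 1↦6, 2↦1, 3↦6, 4↦5, 5↦4, 6↦9, 7↦4, 8↦6, 9↦10, 10↦0]  zeros at y ∈ {10}
  x = 7: [0↦8, 1↦0, 2↦3, 3↦1, 4↦0, 5↦6, 6↦3, 7↦8, 8↦5, 9↦0, 10↦10]  zeros at y ∈ {1, 4, 9}
  x = 8: [0↦5, 1↦2, 2↦6, 3↦1, 4↦4, 5↦10, 6↦3, 7↦0, 8↦7, 9↦8, 10↦9]  zeros at y ∈ {7}
  x = 9: [0↦6, 1↦1, 2↦10, 3↦6, 4↦6, 5↦5, 6↦9, 7↦2, 8↦1, 9↦1, 10↦8]  zeros at y ∈ ∅
  x = 10: [0↦0, 1↦8, 2↦4, 3↦5, 4↦6, 5↦2, 6↦10, 7↦3, 8↦9, 9↦1, 10↦7]  zeros at y ∈ {0}
Collecting zeros: affine points = {(1, 0), (1, 4), (1, 9), (2, 1), (2, 7), (4, 2), (5, 2), (6, 10), (7, 1), (7, 4), (7, 9), (8, 7), (10, 0)}.
Total count |C(F_11)_aff| = 13.


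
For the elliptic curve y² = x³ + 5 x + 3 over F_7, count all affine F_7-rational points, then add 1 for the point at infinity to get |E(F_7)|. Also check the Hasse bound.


Affine points = {(1, 3), (1, 4), (2, 0), (6, 2), (6, 5)}; affine count = 5; |E(F_7)| = 6.

Discriminant check: Δ ∝ 4a³ + 27b² = 4·5³ + 27·3² = 4·125 + 27·9 ≡ 1 (mod 7). Nonzero ⇒ E is nonsingular.
For each x ∈ F_7, compute rhs = x³ + 5·x + 3 mod 7, then count y ∈ F_7 with y² ≡ rhs.
  x = 0: rhs = 3, matching y values: none (0 points).
  x = 1: rhs = 2, matching y values: 3, 4 (2 points).
  x = 2: rhs = 0, matching y values: 0 (1 points).
  x = 3: rhs = 3, matching y values: none (0 points).
  x = 4: rhs = 3, matching y values: none (0 points).
  x = 5: rhs = 6, matching y values: none (0 points).
  x = 6: rhs = 4, matching y values: 2, 5 (2 points).
Total affine count: 5.
Full point count |E(F_7)| = 5 + 1 = 6.
Hasse bound: |6 − (7+1)| = |-2| = 2 ≤ 2√7 ≈ 5.2915 ✓.


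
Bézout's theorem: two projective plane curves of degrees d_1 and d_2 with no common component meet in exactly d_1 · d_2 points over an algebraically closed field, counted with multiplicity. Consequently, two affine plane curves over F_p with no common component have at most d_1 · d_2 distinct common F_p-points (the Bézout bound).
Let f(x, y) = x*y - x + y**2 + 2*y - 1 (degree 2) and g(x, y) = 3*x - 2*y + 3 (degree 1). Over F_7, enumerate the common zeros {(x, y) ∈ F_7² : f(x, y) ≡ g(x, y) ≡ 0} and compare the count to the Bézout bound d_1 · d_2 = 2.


Common zeros: {(4, 4), (6, 0)}; count = 2; Bézout bound = 2.

deg(f) = 2, deg(g) = 1, so Bézout bound = 2.
Scan x ∈ F_7. For each x, list the y ∈ F_7 with f(x, y) ≡ 0 and those with g(x, y) ≡ 0 (mod 7); the common zeros in that column are the intersection.
  x = 0: f ≡ 0 at y ∈ {2, 3}; g ≡ 0 at y ∈ {5}; common: ∅.
  x = 1: f ≡ 0 at y ∈ ∅; g ≡ 0 at y ∈ {3}; common: ∅.
  x = 2: f ≡ 0 at y ∈ {5}; g ≡ 0 at y ∈ {1}; common: ∅.
  x = 3: f ≡ 0 at y ∈ ∅; g ≡ 0 at y ∈ {6}; common: ∅.
  x = 4: f ≡ 0 at y ∈ {4}; g ≡ 0 at y ∈ {4}; common: {4}.
  x = 5: f ≡ 0 at y ∈ ∅; g ≡ 0 at y ∈ {2}; common: ∅.
  x = 6: f ≡ 0 at y ∈ {0, 6}; g ≡ 0 at y ∈ {0}; common: {0}.
Collecting: common zeros = {(4, 4), (6, 0)}, so the count is 2.
Comparison with the Bézout bound: 2 ≤ 2 = deg(f)·deg(g), as expected for curves with no common component (the bound is attained).


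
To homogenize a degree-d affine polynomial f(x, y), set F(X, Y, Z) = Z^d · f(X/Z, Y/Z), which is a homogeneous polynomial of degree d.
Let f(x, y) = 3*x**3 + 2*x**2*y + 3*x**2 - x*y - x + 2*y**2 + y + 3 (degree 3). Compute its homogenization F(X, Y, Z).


F(X, Y, Z) = 3*X**3 + 2*X**2*Y + 3*X**2*Z - X*Y*Z - X*Z**2 + 2*Y**2*Z + Y*Z**2 + 3*Z**3

deg(f) = 3.
Substitute x = X/Z, y = Y/Z into f, then multiply by Z^3.
  monomial 3·x^3·y^0 ↦ 3·X^3·Y^0·Z^0.
  monomial 2·x^2·y^1 ↦ 2·X^2·Y^1·Z^0.
  monomial 3·x^2·y^0 ↦ 3·X^2·Y^0·Z^1.
  monomial -1·x^1·y^1 ↦ -1·X^1·Y^1·Z^1.
  monomial -1·x^1·y^0 ↦ -1·X^1·Y^0·Z^2.
  monomial 2·x^0·y^2 ↦ 2·X^0·Y^2·Z^1.
  monomial 1·x^0·y^1 ↦ 1·X^0·Y^1·Z^2.
  monomial 3·x^0·y^0 ↦ 3·X^0·Y^0·Z^3.
Collecting: F(X, Y, Z) = 3*X**3 + 2*X**2*Y + 3*X**2*Z - X*Y*Z - X*Z**2 + 2*Y**2*Z + Y*Z**2 + 3*Z**3.


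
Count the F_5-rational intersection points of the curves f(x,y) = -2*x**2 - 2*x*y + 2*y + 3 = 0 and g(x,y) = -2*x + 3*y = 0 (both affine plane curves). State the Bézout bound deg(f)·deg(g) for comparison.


Common zeros: {(4, 1)}; count = 1; Bézout bound = 2.

deg(f) = 2, deg(g) = 1, so Bézout bound = 2.
Scan x ∈ F_5. For each x, list the y ∈ F_5 with f(x, y) ≡ 0 and those with g(x, y) ≡ 0 (mod 5); the common zeros in that column are the intersection.
  x = 0: f ≡ 0 at y ∈ {1}; g ≡ 0 at y ∈ {0}; common: ∅.
  x = 1: f ≡ 0 at y ∈ ∅; g ≡ 0 at y ∈ {4}; common: ∅.
  x = 2: f ≡ 0 at y ∈ {0}; g ≡ 0 at y ∈ {3}; common: ∅.
  x = 3: f ≡ 0 at y ∈ {0}; g ≡ 0 at y ∈ {2}; common: ∅.
  x = 4: f ≡ 0 at y ∈ {1}; g ≡ 0 at y ∈ {1}; common: {1}.
Collecting: common zeros = {(4, 1)}, so the count is 1.
Comparison with the Bézout bound: 1 ≤ 2 = deg(f)·deg(g), as expected for curves with no common component (the affine F_5-count falls short of the bound because intersections may lie at infinity, over extension fields, or carry multiplicity).


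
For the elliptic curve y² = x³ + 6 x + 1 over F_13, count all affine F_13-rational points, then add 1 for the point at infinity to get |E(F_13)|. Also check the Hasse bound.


Affine points = {(0, 1), (0, 12), (5, 0), (7, 3), (7, 10), (9, 2), (9, 11)}; affine count = 7; |E(F_13)| = 8.

Discriminant check: Δ ∝ 4a³ + 27b² = 4·6³ + 27·1² = 4·216 + 27·1 ≡ 7 (mod 13). Nonzero ⇒ E is nonsingular.
For each x ∈ F_13, compute rhs = x³ + 6·x + 1 mod 13, then count y ∈ F_13 with y² ≡ rhs.
  x = 0: rhs = 1, matching y values: 1, 12 (2 points).
  x = 1: rhs = 8, matching y values: none (0 points).
  x = 2: rhs = 8, matching y values: none (0 points).
  x = 3: rhs = 7, matching y values: none (0 points).
  x = 4: rhs = 11, matching y values: none (0 points).
  x = 5: rhs = 0, matching y values: 0 (1 points).
  x = 6: rhs = 6, matching y values: none (0 points).
  x = 7: rhs = 9, matching y values: 3, 10 (2 points).
  x = 8: rhs = 2, matching y values: none (0 points).
  x = 9: rhs = 4, matching y values: 2, 11 (2 points).
  x = 10: rhs = 8, matching y values: none (0 points).
  x = 11: rhs = 7, matching y values: none (0 points).
  x = 12: rhs = 7, matching y values: none (0 points).
Total affine count: 7.
Full point count |E(F_13)| = 7 + 1 = 8.
Hasse bound: |8 − (13+1)| = |-6| = 6 ≤ 2√13 ≈ 7.2111 ✓.


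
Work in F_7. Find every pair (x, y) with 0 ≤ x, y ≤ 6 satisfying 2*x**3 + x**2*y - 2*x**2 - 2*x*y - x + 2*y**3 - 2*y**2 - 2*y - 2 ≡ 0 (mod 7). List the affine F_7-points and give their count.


Affine F_7-points: {(0, 3), (1, 5), (3, 3), (4, 4)}; count = 4.

For each of the 49 pairs (x, y) ∈ F_7², evaluate f(x, y) mod 7. Record the zeros.
  x = 0: [0↦5, 1↦3, 2↦2, 3↦0, 4↦2, 5↦6, 6↦3]  zeros at y ∈ {3}
  x = 1: [0↦4, 1↦1, 2↦6, 3↦3, 4↦4, 5↦0, 6↦3]  zeros at y ∈ {5}
  x = 2: [0↦4, 1↦2, 2↦1, 3↦6, 4↦1, 5↦5, 6↦2]  zeros at y ∈ ∅
  x = 3: [0↦3, 1↦4, 2↦6, 3↦0, 4↦5, 5↦5, 6↦5]  zeros at y ∈ {3}
  x = 4: [0↦6, 1↦5, 2↦5, 3↦4, 4↦0, 5↦5, 6↦3]  zeros at y ∈ {4}
  x = 5: [0↦4, 1↦3, 2↦3, 3↦2, 4↦5, 5↦3, 6↦1]  zeros at y ∈ ∅
  x = 6: [0↦2, 1↦3, 2↦5, 3↦6, 4↦4, 5↦4, 6↦4]  zeros at y ∈ ∅
Collecting zeros: affine points = {(0, 3), (1, 5), (3, 3), (4, 4)}.
Total count |C(F_7)_aff| = 4.


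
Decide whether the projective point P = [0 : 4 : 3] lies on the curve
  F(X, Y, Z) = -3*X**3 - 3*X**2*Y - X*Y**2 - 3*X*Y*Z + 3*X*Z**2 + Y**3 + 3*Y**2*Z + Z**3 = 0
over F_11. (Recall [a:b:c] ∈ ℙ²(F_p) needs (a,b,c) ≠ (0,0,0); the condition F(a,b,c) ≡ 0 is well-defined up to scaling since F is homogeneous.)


F(0,4,3) ≡ 4 (mod 11); P is NOT on the curve.

Evaluate F(0, 4, 3) term-by-term (mod 11).
  -3*X**3 ↦ -3·0·1·1 = 0
  -3*X**2*Y ↦ -3·0·4·1 = 0
  -X*Y**2 ↦ -1·0·16·1 = 0
  -3*X*Y*Z ↦ -3·0·4·3 = 0
  3*X*Z**2 ↦ 3·0·1·9 = 0
  Y**3 ↦ 1·1·64·1 = 64
  3*Y**2*Z ↦ 3·1·16·3 = 144
  Z**3 ↦ 1·1·1·27 = 27
Sum: F(0, 4, 3) = (0) + (0) + (0) + (0) + (0) + (64) + (144) + (27) = 235.
Reducing mod 11: 235 ≡ 4 (mod 11).
Since F(a, b, c) ≡ 4 ≠ 0 (mod 11), P does NOT lie on the curve.


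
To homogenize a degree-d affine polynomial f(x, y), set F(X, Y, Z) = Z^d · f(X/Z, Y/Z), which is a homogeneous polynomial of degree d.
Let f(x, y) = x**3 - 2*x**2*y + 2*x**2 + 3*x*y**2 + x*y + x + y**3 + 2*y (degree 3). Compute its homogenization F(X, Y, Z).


F(X, Y, Z) = X**3 - 2*X**2*Y + 2*X**2*Z + 3*X*Y**2 + X*Y*Z + X*Z**2 + Y**3 + 2*Y*Z**2

deg(f) = 3.
Substitute x = X/Z, y = Y/Z into f, then multiply by Z^3.
  monomial 1·x^3·y^0 ↦ 1·X^3·Y^0·Z^0.
  monomial -2·x^2·y^1 ↦ -2·X^2·Y^1·Z^0.
  monomial 2·x^2·y^0 ↦ 2·X^2·Y^0·Z^1.
  monomial 3·x^1·y^2 ↦ 3·X^1·Y^2·Z^0.
  monomial 1·x^1·y^1 ↦ 1·X^1·Y^1·Z^1.
  monomial 1·x^1·y^0 ↦ 1·X^1·Y^0·Z^2.
  monomial 1·x^0·y^3 ↦ 1·X^0·Y^3·Z^0.
  monomial 2·x^0·y^1 ↦ 2·X^0·Y^1·Z^2.
Collecting: F(X, Y, Z) = X**3 - 2*X**2*Y + 2*X**2*Z + 3*X*Y**2 + X*Y*Z + X*Z**2 + Y**3 + 2*Y*Z**2.


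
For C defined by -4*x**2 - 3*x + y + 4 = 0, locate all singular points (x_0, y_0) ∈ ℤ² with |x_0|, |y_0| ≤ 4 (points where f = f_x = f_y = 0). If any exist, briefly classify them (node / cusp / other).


No singular points in the scanned grid; C is smooth there.

Compute partial derivatives:
  f_x = -8*x - 3.
  f_y = 1.
f_y = 1 is a nonzero constant, so f_y never vanishes: no point (x, y) can satisfy f = f_x = f_y = 0. In particular no (x, y) ∈ {−4, ..., 4}² is singular; the curve is smooth.


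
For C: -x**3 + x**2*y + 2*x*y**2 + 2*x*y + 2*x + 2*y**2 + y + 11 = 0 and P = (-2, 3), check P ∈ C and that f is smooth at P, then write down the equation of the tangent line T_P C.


Tangent line at P: 2*x - 11*y + 37 = 0.

Step 1: f(-2, 3) = 0, so P lies on C.
Step 2: partial derivatives
  f_x(x, y) = -3*x**2 + 2*x*y + 2*y**2 + 2*y + 2, f_y(x, y) = x**2 + 4*x*y + 2*x + 4*y + 1.
  f_x(P) = 2, f_y(P) = -11 (gradient nonzero, so P is smooth).
Step 3: tangent line at P: 2·(x − -2) + -11·(y − 3) = 0.
Expanding: 2*x - 11*y + 37 = 0.


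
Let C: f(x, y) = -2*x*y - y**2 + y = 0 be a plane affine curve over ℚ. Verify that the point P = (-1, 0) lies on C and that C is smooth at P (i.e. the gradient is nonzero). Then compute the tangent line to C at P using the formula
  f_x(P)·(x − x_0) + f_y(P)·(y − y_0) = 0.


Tangent line at P: 3*y = 0.

Step 1: f(-1, 0) = 0, so P lies on C.
Step 2: partial derivatives
  f_x(x, y) = -2*y, f_y(x, y) = -2*x - 2*y + 1.
  f_x(P) = 0, f_y(P) = 3 (gradient nonzero, so P is smooth).
Step 3: tangent line at P: 0·(x − -1) + 3·(y − 0) = 0.
Expanding: 3*y = 0.


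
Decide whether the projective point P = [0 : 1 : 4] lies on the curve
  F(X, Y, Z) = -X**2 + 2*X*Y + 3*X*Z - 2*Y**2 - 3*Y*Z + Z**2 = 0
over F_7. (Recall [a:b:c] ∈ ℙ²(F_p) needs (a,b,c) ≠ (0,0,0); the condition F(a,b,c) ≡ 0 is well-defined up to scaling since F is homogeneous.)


F(0,1,4) ≡ 2 (mod 7); P is NOT on the curve.

Evaluate F(0, 1, 4) term-by-term (mod 7).
  -X**2 ↦ -1·0·1·1 = 0
  2*X*Y ↦ 2·0·1·1 = 0
  3*X*Z ↦ 3·0·1·4 = 0
  -2*Y**2 ↦ -2·1·1·1 = -2
  -3*Y*Z ↦ -3·1·1·4 = -12
  Z**2 ↦ 1·1·1·16 = 16
Sum: F(0, 1, 4) = (0) + (0) + (0) + (-2) + (-12) + (16) = 2.
Reducing mod 7: 2 ≡ 2 (mod 7).
Since F(a, b, c) ≡ 2 ≠ 0 (mod 7), P does NOT lie on the curve.


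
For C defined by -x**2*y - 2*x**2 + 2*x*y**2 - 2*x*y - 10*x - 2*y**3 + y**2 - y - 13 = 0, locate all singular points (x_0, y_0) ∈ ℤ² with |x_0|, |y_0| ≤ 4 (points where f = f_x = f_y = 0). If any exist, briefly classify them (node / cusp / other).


Singular points: {(-3, -1)}; classification: node.

Compute partial derivatives:
  f_x = -2*x*y - 4*x + 2*y**2 - 2*y - 10.
  f_y = -x**2 + 4*x*y - 2*x - 6*y**2 + 2*y - 1.
Scan x_0 ∈ {−4, ..., 4}. For each x_0, f_y(x_0, y) is a polynomial in y; find its integer roots y ∈ {−4, ..., 4}, then test f_x and f at those candidates.
  x = -4: f_y(-4, y) = -6*y**2 - 14*y - 9; no integer root y with |y| ≤ 4.
  x = -3: f_y(-3, y) = -6*y**2 - 10*y - 4; vanishes at y ∈ {-1}. (-3, -1): f_x = 0, f = 0 — SINGULAR.
  x = -2: f_y(-2, y) = -6*y**2 - 6*y - 1; no integer root y with |y| ≤ 4.
  x = -1: f_y(-1, y) = -6*y**2 - 2*y; vanishes at y ∈ {0}. (-1, 0): f_x = -6 ≠ 0.
  x = 0: f_y(0, y) = -6*y**2 + 2*y - 1; no integer root y with |y| ≤ 4.
  x = 1: f_y(1, y) = -6*y**2 + 6*y - 4; no integer root y with |y| ≤ 4.
  x = 2: f_y(2, y) = -6*y**2 + 10*y - 9; no integer root y with |y| ≤ 4.
  x = 3: f_y(3, y) = -6*y**2 + 14*y - 16; no integer root y with |y| ≤ 4.
  x = 4: f_y(4, y) = -6*y**2 + 18*y - 25; no integer root y with |y| ≤ 4.
Only singular point on the grid: (-3, -1).
Classify: substitute x = -3 + u, y = -1 + v and expand: f = -u**2*v - u**2 + 2*u*v**2 - 2*v**3 + v**2.
No constant or linear terms (consistent with a singular point). Quadratic part: -u**2 + v**2. Cubic part: -u**2*v + 2*u*v**2 - 2*v**3.
The quadratic part v**2 - u**2 = (v − u)(v + u) splits into two distinct linear factors, so there are two distinct tangent lines y − -1 = ±(x − -3) — this is a node (ordinary double point).
Classification: node.


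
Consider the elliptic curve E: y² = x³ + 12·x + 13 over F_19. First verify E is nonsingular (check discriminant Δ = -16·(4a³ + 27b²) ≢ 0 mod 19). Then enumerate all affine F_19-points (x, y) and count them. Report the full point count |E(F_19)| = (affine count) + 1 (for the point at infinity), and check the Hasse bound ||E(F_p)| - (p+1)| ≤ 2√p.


Affine points = {(1, 8), (1, 11), (2, 8), (2, 11), (3, 0), (4, 7), (4, 12), (6, 4), (6, 15), (12, 2), (12, 17), (16, 8), (16, 11), (17, 0), (18, 0)}; affine count = 15; |E(F_19)| = 16.

Discriminant check: Δ ∝ 4a³ + 27b² = 4·12³ + 27·13² = 4·1728 + 27·169 ≡ 18 (mod 19). Nonzero ⇒ E is nonsingular.
For each x ∈ F_19, compute rhs = x³ + 12·x + 13 mod 19, then count y ∈ F_19 with y² ≡ rhs.
  x = 0: rhs = 13, matching y values: none (0 points).
  x = 1: rhs = 7, matching y values: 8, 11 (2 points).
  x = 2: rhs = 7, matching y values: 8, 11 (2 points).
  x = 3: rhs = 0, matching y values: 0 (1 points).
  x = 4: rhs = 11, matching y values: 7, 12 (2 points).
  x = 5: rhs = 8, matching y values: none (0 points).
  x = 6: rhs = 16, matching y values: 4, 15 (2 points).
  x = 7: rhs = 3, matching y values: none (0 points).
  x = 8: rhs = 13, matching y values: none (0 points).
  x = 9: rhs = 14, matching y values: none (0 points).
  x = 10: rhs = 12, matching y values: none (0 points).
  x = 11: rhs = 13, matching y values: none (0 points).
  x = 12: rhs = 4, matching y values: 2, 17 (2 points).
  x = 13: rhs = 10, matching y values: none (0 points).
  x = 14: rhs = 18, matching y values: none (0 points).
  x = 15: rhs = 15, matching y values: none (0 points).
  x = 16: rhs = 7, matching y values: 8, 11 (2 points).
  x = 17: rhs = 0, matching y values: 0 (1 points).
  x = 18: rhs = 0, matching y values: 0 (1 points).
Total affine count: 15.
Full point count |E(F_19)| = 15 + 1 = 16.
Hasse bound: |16 − (19+1)| = |-4| = 4 ≤ 2√19 ≈ 8.7178 ✓.
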